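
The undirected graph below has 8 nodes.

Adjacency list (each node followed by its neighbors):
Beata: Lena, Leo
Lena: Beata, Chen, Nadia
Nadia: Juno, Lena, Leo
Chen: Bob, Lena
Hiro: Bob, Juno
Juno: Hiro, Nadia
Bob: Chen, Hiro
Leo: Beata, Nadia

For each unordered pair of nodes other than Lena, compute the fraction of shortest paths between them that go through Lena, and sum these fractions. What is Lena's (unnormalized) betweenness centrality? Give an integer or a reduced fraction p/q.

22/3

Pairs whose geodesics pass through Lena — Leo–Chen: 2/2; Leo–Bob: 2/3; Beata–Chen: 1; Beata–Bob: 1; Beata–Hiro: 2/3; Beata–Juno: 1/2; Beata–Nadia: 1/2; Chen–Juno: 1/2; Chen–Nadia: 1; Bob–Nadia: 1/2.
All other pairs contribute 0.
Summing the contributions gives betweenness(Lena) = 22/3.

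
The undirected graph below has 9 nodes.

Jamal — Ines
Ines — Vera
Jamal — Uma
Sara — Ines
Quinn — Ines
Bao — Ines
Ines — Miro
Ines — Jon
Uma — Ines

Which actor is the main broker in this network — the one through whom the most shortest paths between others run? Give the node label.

Unnormalized betweenness of each node: Bao:0, Ines:27, Jamal:0, Jon:0, Miro:0, Quinn:0, Sara:0, Uma:0, Vera:0.
Ines has the largest value, 27, making it the main broker — the node through which the most shortest paths run.

Ines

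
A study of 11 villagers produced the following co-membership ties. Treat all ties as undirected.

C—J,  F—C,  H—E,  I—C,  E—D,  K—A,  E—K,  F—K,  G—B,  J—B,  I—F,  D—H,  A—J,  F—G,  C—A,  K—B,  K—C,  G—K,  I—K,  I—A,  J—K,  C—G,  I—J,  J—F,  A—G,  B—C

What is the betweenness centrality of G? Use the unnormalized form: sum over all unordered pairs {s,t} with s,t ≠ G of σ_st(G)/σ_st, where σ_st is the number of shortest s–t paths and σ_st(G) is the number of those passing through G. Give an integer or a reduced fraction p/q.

Pairs whose geodesics pass through G — F–A: 1/5; F–B: 1/4; A–B: 1/4.
All other pairs contribute 0.
Summing the contributions gives betweenness(G) = 7/10.

7/10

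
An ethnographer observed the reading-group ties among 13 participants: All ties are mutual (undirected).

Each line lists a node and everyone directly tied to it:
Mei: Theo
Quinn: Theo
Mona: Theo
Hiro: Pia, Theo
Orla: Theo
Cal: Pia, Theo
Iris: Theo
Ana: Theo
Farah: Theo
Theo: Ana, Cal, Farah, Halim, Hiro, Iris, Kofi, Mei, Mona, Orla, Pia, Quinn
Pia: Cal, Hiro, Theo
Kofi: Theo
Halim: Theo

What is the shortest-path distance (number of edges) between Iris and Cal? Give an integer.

2

One shortest route is Iris – Theo – Cal, which uses 2 edges, and Iris and Cal are not directly tied, so nothing shorter exists. So d(Iris,Cal) = 2.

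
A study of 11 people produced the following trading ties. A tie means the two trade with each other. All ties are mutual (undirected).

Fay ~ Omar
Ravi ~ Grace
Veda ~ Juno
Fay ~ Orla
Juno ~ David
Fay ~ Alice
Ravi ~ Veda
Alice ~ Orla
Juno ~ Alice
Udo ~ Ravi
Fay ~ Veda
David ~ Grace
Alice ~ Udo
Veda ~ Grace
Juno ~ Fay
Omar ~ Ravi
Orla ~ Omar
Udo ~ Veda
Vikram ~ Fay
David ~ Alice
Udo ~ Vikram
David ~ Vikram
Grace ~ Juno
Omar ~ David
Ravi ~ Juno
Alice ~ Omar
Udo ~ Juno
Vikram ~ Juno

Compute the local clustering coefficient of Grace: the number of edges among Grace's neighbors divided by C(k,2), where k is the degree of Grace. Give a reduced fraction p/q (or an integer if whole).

2/3

Grace's neighbors: David, Juno, Ravi, and Veda (k = 4).
Possible neighbor pairs: C(4,2) = 6. Edges among them: David–Juno, Juno–Ravi, Juno–Veda, Ravi–Veda → e = 4.
Clustering(Grace) = 4/6 = 2/3.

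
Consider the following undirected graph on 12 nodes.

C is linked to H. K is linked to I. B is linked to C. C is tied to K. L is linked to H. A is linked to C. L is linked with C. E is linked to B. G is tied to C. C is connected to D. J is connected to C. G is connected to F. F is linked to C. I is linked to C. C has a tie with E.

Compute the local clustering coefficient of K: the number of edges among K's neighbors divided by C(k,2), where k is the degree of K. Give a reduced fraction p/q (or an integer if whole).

K's neighbors: C and I (k = 2).
Possible neighbor pairs: C(2,2) = 1. Edges among them: C–I → e = 1.
Clustering(K) = 1/1.

1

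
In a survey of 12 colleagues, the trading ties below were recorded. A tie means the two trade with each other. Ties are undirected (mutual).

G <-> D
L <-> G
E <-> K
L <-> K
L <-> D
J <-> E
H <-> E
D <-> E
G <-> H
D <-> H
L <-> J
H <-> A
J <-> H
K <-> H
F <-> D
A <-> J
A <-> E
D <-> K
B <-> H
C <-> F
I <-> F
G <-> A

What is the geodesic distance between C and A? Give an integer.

One shortest route is C – F – D – E – A, which uses 4 edges, and at distance 3 from C we only reach {E, G, H, K, L}, which does not include A. So d(C,A) = 4.

4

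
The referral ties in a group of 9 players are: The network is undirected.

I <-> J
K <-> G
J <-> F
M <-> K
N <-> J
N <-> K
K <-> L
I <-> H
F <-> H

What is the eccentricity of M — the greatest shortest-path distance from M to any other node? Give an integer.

5

Distances from M: F:4, G:2, H:5, I:4, J:3, K:1, L:2, N:2.
The largest is 5 (to H), so the eccentricity of M is 5.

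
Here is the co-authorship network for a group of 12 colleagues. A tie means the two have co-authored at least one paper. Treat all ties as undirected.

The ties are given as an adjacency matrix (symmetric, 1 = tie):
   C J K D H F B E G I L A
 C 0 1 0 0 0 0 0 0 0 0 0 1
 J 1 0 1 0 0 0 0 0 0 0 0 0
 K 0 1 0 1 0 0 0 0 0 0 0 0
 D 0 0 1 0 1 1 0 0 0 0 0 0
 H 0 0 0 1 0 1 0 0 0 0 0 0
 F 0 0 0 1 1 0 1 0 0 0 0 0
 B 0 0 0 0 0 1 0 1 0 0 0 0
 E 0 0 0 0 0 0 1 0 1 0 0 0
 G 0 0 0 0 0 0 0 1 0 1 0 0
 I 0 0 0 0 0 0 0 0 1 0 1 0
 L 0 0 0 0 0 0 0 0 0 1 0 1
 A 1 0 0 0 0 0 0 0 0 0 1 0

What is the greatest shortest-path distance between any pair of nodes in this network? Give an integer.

Eccentricity of each node (its greatest distance to any other): A:5, B:5, C:5, D:5, E:5, F:5, G:5, H:6, I:5, J:5, K:5, L:6.
The maximum eccentricity is 6, realized for instance by the pair H–L via H – F – B – E – G – I – L. So the diameter is 6.

6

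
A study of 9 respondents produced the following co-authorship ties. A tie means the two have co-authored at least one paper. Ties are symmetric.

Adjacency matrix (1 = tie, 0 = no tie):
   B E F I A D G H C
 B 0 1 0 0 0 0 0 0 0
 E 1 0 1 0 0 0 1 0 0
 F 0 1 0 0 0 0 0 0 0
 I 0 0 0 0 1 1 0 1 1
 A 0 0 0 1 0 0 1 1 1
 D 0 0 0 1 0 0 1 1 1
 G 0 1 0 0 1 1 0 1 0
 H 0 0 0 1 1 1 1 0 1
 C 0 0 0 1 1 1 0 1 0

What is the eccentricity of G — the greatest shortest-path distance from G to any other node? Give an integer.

2

Distances from G: A:1, B:2, C:2, D:1, E:1, F:2, H:1, I:2.
The largest is 2 (to B, F, C, and I), so the eccentricity of G is 2.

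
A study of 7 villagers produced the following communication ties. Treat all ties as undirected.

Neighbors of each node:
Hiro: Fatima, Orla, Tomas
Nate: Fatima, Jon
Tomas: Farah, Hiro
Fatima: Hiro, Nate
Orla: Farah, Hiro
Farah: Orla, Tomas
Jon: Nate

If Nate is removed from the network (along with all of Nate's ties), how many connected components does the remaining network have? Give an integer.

Without Nate, the remaining ties split the others into: {Farah, Fatima, Hiro, Orla, Tomas}; {Jon}.
That's 2 separate components.

2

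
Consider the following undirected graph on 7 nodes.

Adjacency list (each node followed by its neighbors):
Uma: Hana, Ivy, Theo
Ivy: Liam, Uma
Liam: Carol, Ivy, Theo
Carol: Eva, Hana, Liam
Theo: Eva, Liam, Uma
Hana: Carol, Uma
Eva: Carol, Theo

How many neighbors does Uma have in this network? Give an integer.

Uma is directly tied to Hana, Ivy, and Theo. That is 3 neighbors, so the degree of Uma is 3.

3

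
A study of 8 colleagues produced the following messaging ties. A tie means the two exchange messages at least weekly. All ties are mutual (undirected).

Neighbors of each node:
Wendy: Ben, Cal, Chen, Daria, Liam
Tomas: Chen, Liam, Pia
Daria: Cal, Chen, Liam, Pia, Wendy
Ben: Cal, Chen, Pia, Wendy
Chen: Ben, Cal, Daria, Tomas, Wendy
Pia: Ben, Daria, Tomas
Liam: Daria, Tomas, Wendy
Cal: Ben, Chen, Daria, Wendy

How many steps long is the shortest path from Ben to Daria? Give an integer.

2

One shortest route is Ben – Pia – Daria, which uses 2 edges, and Ben and Daria are not directly tied, so nothing shorter exists. So d(Ben,Daria) = 2.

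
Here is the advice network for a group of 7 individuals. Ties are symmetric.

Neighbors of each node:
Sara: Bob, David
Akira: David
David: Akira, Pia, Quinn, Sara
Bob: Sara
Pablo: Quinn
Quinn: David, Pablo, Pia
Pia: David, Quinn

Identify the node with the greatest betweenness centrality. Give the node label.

Unnormalized betweenness of each node: Akira:0, Bob:0, David:11, Pablo:0, Pia:0, Quinn:5, Sara:5.
David has the largest value, 11, making it the main broker — the node through which the most shortest paths run.

David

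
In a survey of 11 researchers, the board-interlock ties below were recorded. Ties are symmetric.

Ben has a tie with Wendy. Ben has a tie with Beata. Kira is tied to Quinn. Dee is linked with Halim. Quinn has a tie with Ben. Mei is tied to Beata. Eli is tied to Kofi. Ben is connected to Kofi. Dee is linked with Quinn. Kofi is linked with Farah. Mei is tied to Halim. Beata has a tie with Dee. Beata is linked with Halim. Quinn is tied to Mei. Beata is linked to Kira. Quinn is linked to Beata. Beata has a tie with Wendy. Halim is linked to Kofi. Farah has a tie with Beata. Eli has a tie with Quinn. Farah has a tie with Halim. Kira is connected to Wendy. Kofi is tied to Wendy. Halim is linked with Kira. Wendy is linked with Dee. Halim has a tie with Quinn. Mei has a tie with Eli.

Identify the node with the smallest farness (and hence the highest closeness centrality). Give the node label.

Farness (sum of distances to all others) for each node — Beata:12, Ben:16, Dee:16, Eli:17, Farah:17, Halim:13, Kira:16, Kofi:15, Mei:16, Quinn:13, Wendy:15.
The smallest farness is 12, for Beata, so Beata has the highest closeness.

Beata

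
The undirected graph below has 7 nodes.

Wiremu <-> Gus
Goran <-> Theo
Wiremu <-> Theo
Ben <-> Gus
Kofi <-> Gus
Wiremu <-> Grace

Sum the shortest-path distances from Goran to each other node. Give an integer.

Distances from Goran: Ben:4, Grace:3, Gus:3, Kofi:4, Theo:1, Wiremu:2.
Sum = 4 + 3 + 3 + 4 + 1 + 2 = 17.

17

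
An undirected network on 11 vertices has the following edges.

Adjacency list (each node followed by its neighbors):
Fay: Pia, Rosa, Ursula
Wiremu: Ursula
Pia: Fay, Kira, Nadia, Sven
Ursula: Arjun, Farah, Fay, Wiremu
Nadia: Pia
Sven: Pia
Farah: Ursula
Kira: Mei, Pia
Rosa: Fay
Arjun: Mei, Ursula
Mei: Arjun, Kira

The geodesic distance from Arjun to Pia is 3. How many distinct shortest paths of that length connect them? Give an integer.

The shortest distance is 3. The length-3 paths are: Arjun–Ursula–Fay–Pia; Arjun–Mei–Kira–Pia.
That gives 2 distinct shortest paths.

2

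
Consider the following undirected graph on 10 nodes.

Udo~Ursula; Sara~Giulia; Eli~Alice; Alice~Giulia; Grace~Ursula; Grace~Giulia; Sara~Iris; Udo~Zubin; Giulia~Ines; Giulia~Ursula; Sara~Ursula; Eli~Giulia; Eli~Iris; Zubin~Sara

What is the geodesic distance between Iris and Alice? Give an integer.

2

One shortest route is Iris – Eli – Alice, which uses 2 edges, and Iris and Alice are not directly tied, so nothing shorter exists. So d(Iris,Alice) = 2.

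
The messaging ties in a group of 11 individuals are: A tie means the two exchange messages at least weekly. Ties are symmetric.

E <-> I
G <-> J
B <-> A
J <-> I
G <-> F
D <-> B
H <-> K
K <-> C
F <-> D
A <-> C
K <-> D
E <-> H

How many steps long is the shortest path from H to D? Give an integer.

One shortest route is H – K – D, which uses 2 edges, and H and D are not directly tied, so nothing shorter exists. So d(H,D) = 2.

2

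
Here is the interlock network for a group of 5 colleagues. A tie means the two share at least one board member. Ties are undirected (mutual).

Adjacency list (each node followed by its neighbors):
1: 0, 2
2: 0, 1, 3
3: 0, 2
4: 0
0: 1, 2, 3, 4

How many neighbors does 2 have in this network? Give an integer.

3

2 is directly tied to 0, 1, and 3. That is 3 neighbors, so the degree of 2 is 3.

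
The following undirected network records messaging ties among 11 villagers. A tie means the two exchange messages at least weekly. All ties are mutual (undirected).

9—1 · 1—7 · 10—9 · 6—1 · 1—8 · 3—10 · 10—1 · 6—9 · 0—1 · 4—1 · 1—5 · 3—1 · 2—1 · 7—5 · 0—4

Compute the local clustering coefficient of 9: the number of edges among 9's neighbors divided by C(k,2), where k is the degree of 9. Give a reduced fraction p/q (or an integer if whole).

2/3

9's neighbors: 1, 6, and 10 (k = 3).
Possible neighbor pairs: C(3,2) = 3. Edges among them: 1–6, 1–10 → e = 2.
Clustering(9) = 2/3.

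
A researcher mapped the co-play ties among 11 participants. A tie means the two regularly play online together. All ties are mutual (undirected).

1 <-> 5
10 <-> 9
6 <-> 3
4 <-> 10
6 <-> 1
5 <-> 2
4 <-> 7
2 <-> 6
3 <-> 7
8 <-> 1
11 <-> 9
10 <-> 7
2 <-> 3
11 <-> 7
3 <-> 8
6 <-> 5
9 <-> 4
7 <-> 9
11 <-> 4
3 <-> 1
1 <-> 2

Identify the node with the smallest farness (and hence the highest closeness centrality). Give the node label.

Farness (sum of distances to all others) for each node — 1:19, 2:20, 3:15, 4:22, 5:26, 6:20, 7:16, 8:22, 9:22, 10:23, 11:23.
The smallest farness is 15, for 3, so 3 has the highest closeness.

3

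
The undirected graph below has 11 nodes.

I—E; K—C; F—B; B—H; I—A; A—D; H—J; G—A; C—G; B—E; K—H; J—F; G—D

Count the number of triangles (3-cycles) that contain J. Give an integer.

0

J's neighbors are F and H, but none of them are tied to each other, so no triangle contains J.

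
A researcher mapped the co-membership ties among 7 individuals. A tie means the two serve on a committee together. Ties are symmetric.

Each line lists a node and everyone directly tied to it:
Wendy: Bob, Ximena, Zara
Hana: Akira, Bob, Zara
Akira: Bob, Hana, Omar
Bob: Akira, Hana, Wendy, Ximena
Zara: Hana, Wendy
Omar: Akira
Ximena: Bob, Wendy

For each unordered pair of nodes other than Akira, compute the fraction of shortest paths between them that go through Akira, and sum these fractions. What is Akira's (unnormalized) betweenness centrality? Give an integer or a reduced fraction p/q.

5

Pairs whose geodesics pass through Akira — Bob–Omar: 1; Wendy–Omar: 1; Ximena–Omar: 1; Omar–Zara: 1; Omar–Hana: 1.
All other pairs contribute 0.
Summing the contributions gives betweenness(Akira) = 5.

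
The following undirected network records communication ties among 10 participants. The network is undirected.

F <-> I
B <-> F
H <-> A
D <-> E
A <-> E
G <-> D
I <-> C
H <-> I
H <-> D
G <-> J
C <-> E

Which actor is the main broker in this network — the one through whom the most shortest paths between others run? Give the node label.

Unnormalized betweenness of each node: A:1/2, B:0, C:3, D:29/2, E:11/2, F:8, G:8, H:27/2, I:15, J:0.
I has the largest value, 15, making it the main broker — the node through which the most shortest paths run.

I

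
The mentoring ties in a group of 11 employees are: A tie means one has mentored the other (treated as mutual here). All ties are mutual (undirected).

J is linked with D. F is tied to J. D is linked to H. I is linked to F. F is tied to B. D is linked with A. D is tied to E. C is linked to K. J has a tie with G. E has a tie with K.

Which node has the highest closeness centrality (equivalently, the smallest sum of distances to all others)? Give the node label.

Farness (sum of distances to all others) for each node — A:28, B:34, C:40, D:19, E:24, F:25, G:29, H:28, I:34, J:20, K:31.
The smallest farness is 19, for D, so D has the highest closeness.

D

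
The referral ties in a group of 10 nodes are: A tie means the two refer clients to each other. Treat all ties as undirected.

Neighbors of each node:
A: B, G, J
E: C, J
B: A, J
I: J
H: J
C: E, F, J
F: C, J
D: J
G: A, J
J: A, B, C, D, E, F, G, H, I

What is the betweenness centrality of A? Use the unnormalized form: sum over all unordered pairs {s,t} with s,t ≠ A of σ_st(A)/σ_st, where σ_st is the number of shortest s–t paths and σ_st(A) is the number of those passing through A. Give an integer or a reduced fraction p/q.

1/2

Pairs whose geodesics pass through A — G–B: 1/2.
All other pairs contribute 0.
Summing the contributions gives betweenness(A) = 1/2.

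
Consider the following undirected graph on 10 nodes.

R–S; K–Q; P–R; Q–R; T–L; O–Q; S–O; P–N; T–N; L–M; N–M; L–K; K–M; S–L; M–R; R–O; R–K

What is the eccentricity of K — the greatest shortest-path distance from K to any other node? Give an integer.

Distances from K: L:1, M:1, N:2, O:2, P:2, Q:1, R:1, S:2, T:2.
The largest is 2 (to T, S, O, N, and P), so the eccentricity of K is 2.

2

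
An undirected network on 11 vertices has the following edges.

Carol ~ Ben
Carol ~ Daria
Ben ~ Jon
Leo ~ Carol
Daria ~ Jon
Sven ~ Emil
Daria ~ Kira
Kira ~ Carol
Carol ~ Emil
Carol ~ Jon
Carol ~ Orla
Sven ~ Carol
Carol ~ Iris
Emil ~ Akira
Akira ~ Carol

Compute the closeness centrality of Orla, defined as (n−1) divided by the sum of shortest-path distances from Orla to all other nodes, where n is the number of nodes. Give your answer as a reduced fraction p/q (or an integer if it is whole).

10/19

Distances from Orla: Akira:2, Ben:2, Carol:1, Daria:2, Emil:2, Iris:2, Jon:2, Kira:2, Leo:2, Sven:2. Sum = 19.
n = 11, so closeness = 10/19.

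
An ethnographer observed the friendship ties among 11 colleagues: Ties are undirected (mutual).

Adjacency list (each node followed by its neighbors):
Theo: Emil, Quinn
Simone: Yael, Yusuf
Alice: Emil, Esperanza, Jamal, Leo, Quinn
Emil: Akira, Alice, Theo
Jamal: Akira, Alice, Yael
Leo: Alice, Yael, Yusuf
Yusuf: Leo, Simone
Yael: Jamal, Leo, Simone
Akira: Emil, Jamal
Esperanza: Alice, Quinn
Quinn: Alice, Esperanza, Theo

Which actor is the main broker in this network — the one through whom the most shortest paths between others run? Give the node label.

Unnormalized betweenness of each node: Akira:739/420, Alice:3277/140, Emil:2767/420, Esperanza:0, Jamal:3967/420, Leo:1711/140, Quinn:769/210, Simone:13/12, Theo:5/6, Yael:223/28, Yusuf:57/28.
Alice has the largest value, 3277/140, making it the main broker — the node through which the most shortest paths run.

Alice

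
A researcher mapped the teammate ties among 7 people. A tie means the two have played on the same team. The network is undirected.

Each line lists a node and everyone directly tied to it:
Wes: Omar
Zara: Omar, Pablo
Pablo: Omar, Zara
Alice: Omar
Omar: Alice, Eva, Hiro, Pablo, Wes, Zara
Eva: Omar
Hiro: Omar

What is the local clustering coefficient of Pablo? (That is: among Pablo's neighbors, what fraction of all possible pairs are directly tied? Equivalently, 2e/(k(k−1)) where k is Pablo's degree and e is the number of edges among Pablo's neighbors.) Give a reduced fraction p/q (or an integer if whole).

Pablo's neighbors: Omar and Zara (k = 2).
Possible neighbor pairs: C(2,2) = 1. Edges among them: Omar–Zara → e = 1.
Clustering(Pablo) = 1/1.

1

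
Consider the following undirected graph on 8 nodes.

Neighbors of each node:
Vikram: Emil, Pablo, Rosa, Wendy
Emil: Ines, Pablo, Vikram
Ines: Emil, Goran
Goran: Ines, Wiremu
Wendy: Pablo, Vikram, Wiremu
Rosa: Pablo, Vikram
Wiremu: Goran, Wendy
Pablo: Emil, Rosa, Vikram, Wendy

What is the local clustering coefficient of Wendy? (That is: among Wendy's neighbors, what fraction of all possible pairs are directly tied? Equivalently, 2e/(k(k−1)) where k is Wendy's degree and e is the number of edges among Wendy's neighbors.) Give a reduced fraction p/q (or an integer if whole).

1/3

Wendy's neighbors: Pablo, Vikram, and Wiremu (k = 3).
Possible neighbor pairs: C(3,2) = 3. Edges among them: Pablo–Vikram → e = 1.
Clustering(Wendy) = 1/3.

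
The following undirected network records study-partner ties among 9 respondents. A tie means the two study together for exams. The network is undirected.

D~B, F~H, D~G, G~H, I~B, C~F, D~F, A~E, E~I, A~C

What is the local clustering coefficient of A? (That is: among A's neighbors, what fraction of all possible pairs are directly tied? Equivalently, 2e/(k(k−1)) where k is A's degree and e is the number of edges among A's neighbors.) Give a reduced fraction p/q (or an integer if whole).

A's neighbors: C and E (k = 2).
Possible neighbor pairs: C(2,2) = 1. Edges among them: none → e = 0.
Clustering(A) = 0/1.

0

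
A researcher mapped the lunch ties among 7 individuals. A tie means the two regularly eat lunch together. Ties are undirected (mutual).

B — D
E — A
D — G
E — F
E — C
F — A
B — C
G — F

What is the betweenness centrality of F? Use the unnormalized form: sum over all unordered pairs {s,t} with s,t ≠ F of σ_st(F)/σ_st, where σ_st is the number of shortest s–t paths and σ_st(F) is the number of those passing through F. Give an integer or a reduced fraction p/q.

Pairs whose geodesics pass through F — D–A: 1; D–E: 1/2; G–A: 1; G–E: 1; G–C: 1/2.
All other pairs contribute 0.
Summing the contributions gives betweenness(F) = 4.

4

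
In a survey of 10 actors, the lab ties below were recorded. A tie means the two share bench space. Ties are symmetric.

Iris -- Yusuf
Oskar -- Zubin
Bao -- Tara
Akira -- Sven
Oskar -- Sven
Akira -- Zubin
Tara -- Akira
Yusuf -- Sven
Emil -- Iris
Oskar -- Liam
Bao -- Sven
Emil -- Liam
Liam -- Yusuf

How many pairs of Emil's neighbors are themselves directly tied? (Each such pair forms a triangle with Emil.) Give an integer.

0

Emil's neighbors are Iris and Liam, but none of them are tied to each other, so no triangle contains Emil.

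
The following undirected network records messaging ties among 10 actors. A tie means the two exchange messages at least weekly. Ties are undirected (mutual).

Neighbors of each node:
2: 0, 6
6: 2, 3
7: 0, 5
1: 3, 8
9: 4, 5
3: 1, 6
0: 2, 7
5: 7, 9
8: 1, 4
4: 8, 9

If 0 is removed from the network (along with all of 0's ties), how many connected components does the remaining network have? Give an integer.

1

0's neighbors (2 and 7) remain reachable from one another through other ties, so the rest of the network stays in one piece.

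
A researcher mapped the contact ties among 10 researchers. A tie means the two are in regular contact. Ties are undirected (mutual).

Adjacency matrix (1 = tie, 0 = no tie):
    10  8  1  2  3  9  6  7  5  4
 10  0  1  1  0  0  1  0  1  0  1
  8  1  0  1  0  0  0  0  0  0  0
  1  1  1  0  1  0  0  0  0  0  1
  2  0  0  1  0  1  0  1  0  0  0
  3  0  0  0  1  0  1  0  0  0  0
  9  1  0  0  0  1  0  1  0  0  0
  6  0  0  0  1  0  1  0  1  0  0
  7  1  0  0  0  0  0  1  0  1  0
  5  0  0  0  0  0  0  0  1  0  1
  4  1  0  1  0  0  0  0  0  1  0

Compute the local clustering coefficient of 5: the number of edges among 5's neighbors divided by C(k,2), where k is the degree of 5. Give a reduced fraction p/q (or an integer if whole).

0

5's neighbors: 4 and 7 (k = 2).
Possible neighbor pairs: C(2,2) = 1. Edges among them: none → e = 0.
Clustering(5) = 0/1.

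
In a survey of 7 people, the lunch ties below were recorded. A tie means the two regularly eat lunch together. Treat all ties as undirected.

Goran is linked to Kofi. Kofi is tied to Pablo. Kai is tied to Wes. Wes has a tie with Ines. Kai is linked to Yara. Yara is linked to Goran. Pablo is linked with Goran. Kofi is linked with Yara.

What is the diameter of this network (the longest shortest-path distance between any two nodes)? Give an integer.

Eccentricity of each node (its greatest distance to any other): Goran:4, Ines:5, Kai:3, Kofi:4, Pablo:5, Wes:4, Yara:3.
The maximum eccentricity is 5, realized for instance by the pair Ines–Pablo via Ines – Wes – Kai – Yara – Kofi – Pablo. So the diameter is 5.

5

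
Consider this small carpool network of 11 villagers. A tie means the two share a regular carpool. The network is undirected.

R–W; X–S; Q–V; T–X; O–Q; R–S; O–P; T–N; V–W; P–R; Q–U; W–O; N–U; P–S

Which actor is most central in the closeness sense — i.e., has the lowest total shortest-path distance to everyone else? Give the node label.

Farness (sum of distances to all others) for each node — N:27, O:21, P:22, Q:22, R:23, S:22, T:27, U:25, V:25, W:23, X:25.
The smallest farness is 21, for O, so O has the highest closeness.

O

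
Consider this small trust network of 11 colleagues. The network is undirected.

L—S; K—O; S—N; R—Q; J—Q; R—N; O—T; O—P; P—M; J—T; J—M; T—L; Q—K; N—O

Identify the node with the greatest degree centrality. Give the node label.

O

Degrees — J:3, K:2, L:2, M:2, N:3, O:4, P:2, Q:3, R:2, S:2, T:3.
The maximum is 4, attained only by O.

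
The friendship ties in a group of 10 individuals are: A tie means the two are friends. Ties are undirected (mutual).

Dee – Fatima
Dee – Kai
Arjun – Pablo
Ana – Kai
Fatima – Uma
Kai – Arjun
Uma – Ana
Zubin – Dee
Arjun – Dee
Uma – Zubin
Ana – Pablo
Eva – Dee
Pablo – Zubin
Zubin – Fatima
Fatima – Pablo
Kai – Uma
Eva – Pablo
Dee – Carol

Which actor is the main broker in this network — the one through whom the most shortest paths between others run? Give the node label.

Unnormalized betweenness of each node: Ana:1, Arjun:1, Carol:0, Dee:13, Eva:1/2, Fatima:11/6, Kai:13/3, Pablo:11/2, Uma:2, Zubin:11/6.
Dee has the largest value, 13, making it the main broker — the node through which the most shortest paths run.

Dee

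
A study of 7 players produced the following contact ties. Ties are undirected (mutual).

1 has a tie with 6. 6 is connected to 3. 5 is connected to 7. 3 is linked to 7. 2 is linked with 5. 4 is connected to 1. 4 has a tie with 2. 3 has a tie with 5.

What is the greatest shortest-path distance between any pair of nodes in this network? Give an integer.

Eccentricity of each node (its greatest distance to any other): 1:3, 2:3, 3:3, 4:3, 5:3, 6:3, 7:3.
The maximum eccentricity is 3, realized for instance by the pair 7–4 via 7 – 5 – 2 – 4. So the diameter is 3.

3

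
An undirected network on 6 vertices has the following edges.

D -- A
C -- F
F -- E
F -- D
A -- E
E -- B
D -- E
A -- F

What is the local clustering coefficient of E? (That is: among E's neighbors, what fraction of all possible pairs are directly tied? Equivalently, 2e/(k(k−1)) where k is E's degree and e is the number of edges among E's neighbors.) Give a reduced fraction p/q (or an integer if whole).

E's neighbors: A, B, D, and F (k = 4).
Possible neighbor pairs: C(4,2) = 6. Edges among them: A–D, A–F, D–F → e = 3.
Clustering(E) = 3/6 = 1/2.

1/2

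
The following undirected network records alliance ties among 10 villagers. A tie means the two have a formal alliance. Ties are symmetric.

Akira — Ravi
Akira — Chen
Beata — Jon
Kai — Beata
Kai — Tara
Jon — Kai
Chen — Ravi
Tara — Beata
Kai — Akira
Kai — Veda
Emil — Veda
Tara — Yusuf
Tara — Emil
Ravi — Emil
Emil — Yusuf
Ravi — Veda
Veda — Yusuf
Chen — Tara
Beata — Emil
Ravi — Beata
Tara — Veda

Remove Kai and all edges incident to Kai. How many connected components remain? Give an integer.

Kai's neighbors (Akira, Beata, Jon, Tara, and Veda) remain reachable from one another through other ties, so the rest of the network stays in one piece.

1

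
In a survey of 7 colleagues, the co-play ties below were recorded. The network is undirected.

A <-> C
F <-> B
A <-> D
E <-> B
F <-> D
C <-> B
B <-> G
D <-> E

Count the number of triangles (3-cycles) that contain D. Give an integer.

0

D's neighbors are A, E, and F, but none of them are tied to each other, so no triangle contains D.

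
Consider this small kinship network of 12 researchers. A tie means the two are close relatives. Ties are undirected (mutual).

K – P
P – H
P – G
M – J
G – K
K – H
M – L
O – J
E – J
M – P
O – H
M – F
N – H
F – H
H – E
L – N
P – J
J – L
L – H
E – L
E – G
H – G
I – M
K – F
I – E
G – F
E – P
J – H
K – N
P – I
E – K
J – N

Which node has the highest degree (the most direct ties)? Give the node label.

Degrees — E:7, F:4, G:5, H:9, I:3, J:7, K:6, L:5, M:5, N:4, O:2, P:7.
The maximum is 9, attained only by H.

H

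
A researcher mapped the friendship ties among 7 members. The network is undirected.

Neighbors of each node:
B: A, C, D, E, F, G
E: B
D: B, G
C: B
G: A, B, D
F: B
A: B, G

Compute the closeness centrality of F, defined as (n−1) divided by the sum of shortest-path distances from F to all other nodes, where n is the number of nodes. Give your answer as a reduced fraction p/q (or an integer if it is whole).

6/11

Distances from F: A:2, B:1, C:2, D:2, E:2, G:2. Sum = 11.
n = 7, so closeness = 6/11.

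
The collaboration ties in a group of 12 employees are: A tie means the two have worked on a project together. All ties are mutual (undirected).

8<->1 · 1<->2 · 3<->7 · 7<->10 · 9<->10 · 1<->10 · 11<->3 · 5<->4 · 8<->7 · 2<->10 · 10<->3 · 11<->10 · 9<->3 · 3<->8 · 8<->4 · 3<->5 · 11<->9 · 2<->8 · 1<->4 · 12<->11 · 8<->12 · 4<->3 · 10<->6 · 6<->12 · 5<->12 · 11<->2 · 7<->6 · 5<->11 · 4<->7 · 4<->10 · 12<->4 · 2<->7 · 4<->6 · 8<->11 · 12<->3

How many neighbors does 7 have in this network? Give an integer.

6

7 is directly tied to 2, 3, 4, 6, 8, and 10. That is 6 neighbors, so the degree of 7 is 6.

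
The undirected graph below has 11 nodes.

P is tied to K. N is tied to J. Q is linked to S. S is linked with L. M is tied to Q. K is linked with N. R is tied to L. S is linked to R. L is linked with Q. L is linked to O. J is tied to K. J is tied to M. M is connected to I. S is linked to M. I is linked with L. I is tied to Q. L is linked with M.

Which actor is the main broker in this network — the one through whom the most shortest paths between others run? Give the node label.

Unnormalized betweenness of each node: I:0, J:21, K:9, L:40/3, M:73/3, N:0, O:0, P:0, Q:1/3, R:0, S:3.
M has the largest value, 73/3, making it the main broker — the node through which the most shortest paths run.

M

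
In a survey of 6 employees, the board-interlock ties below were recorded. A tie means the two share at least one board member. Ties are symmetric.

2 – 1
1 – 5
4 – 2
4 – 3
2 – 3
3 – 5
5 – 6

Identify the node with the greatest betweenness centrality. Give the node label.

5

Unnormalized betweenness of each node: 1:1, 2:3/2, 3:3, 4:0, 5:9/2, 6:0.
5 has the largest value, 9/2, making it the main broker — the node through which the most shortest paths run.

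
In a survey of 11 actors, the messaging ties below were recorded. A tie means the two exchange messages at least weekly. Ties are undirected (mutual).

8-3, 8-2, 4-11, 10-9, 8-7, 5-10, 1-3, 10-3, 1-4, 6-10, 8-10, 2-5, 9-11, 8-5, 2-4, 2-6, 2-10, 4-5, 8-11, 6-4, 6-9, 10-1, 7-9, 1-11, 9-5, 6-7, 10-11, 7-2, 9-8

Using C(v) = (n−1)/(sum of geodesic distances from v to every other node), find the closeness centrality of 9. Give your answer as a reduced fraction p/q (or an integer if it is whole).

5/7

Distances from 9: 1:2, 2:2, 3:2, 4:2, 5:1, 6:1, 7:1, 8:1, 10:1, 11:1. Sum = 14.
n = 11, so closeness = 10/14 = 5/7.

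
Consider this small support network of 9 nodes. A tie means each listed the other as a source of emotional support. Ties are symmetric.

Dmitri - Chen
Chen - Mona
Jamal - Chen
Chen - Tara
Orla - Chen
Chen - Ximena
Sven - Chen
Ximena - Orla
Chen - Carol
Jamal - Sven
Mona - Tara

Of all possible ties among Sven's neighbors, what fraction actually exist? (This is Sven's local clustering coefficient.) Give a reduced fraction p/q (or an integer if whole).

1

Sven's neighbors: Chen and Jamal (k = 2).
Possible neighbor pairs: C(2,2) = 1. Edges among them: Chen–Jamal → e = 1.
Clustering(Sven) = 1/1.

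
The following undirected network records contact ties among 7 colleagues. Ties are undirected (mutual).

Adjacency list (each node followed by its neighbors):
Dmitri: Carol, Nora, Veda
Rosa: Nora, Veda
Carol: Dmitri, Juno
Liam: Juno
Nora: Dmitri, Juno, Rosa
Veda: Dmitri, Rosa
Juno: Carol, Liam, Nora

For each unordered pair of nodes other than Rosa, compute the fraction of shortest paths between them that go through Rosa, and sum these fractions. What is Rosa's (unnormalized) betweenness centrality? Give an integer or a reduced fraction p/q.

7/6

Pairs whose geodesics pass through Rosa — Liam–Veda: 1/3; Nora–Veda: 1/2; Veda–Juno: 1/3.
All other pairs contribute 0.
Summing the contributions gives betweenness(Rosa) = 7/6.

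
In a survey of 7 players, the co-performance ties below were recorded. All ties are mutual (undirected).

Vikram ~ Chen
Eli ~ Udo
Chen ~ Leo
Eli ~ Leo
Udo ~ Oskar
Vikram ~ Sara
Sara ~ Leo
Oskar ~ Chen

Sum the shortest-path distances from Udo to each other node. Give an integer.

Distances from Udo: Chen:2, Eli:1, Leo:2, Oskar:1, Sara:3, Vikram:3.
Sum = 2 + 1 + 2 + 1 + 3 + 3 = 12.

12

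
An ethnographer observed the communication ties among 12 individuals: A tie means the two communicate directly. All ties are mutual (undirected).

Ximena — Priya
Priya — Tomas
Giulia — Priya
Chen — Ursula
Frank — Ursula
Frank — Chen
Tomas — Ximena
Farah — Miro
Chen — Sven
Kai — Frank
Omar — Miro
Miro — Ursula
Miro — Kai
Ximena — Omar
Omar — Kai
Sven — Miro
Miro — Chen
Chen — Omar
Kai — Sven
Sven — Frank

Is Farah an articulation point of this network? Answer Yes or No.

No

Even without Farah, every remaining node can still reach every other (the residual graph is connected), so Farah is not a cut vertex.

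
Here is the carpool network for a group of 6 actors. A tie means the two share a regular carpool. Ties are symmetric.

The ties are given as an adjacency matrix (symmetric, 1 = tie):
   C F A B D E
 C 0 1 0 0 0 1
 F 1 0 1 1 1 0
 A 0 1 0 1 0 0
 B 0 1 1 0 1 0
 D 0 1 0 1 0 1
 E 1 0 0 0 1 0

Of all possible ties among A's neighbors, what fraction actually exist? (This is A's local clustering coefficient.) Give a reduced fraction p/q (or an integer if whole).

A's neighbors: B and F (k = 2).
Possible neighbor pairs: C(2,2) = 1. Edges among them: B–F → e = 1.
Clustering(A) = 1/1.

1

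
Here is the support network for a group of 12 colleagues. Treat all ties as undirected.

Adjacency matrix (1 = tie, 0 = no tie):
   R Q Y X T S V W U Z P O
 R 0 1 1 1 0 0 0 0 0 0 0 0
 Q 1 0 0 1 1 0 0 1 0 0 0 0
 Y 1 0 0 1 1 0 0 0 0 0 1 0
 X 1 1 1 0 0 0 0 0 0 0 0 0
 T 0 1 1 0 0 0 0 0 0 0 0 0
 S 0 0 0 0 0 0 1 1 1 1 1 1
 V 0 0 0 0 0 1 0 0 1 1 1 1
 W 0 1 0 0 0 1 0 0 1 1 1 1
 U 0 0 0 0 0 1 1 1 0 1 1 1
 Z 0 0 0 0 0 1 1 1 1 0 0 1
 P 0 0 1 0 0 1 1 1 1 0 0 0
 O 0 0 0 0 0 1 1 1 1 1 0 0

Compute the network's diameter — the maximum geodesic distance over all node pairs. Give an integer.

Eccentricity of each node (its greatest distance to any other): O:3, P:2, Q:3, R:3, S:3, T:3, U:3, V:3, W:2, X:3, Y:3, Z:3.
The maximum eccentricity is 3, realized for instance by the pair R–S via R – Q – W – S. So the diameter is 3.

3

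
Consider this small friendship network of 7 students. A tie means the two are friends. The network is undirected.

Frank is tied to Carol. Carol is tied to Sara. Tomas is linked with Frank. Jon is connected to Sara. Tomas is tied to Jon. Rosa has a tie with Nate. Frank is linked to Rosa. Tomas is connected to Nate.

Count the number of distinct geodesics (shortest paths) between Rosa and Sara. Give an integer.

The shortest distance is 3, and the only length-3 path is Rosa–Frank–Carol–Sara. So there is exactly 1 shortest path.

1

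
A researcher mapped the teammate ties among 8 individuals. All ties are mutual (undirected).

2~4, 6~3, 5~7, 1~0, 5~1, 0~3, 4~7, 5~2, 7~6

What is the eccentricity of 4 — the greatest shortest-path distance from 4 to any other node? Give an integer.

Distances from 4: 0:4, 1:3, 2:1, 3:3, 5:2, 6:2, 7:1.
The largest is 4 (to 0), so the eccentricity of 4 is 4.

4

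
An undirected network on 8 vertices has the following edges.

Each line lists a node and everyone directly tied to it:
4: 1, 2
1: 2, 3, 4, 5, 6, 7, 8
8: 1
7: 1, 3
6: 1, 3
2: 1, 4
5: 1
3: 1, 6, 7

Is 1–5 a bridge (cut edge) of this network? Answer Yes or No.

Without the 1–5 edge there is no alternate route between 1 and 5, so the network disconnects. It is a bridge.

Yes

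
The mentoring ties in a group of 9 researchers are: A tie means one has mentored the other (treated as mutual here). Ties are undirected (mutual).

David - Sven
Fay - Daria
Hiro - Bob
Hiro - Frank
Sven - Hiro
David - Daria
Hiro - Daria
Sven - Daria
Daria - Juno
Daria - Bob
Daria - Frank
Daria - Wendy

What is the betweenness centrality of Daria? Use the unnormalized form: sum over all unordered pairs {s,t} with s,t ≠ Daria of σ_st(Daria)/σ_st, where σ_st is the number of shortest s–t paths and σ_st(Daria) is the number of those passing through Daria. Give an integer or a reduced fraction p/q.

Pairs whose geodesics pass through Daria — Bob–Fay: 1; Bob–Frank: 1/2; Bob–Juno: 1; Bob–Wendy: 1; Bob–David: 1; Bob–Sven: 1/2; Fay–Frank: 1; Fay–Juno: 1; Fay–Hiro: 1; Fay–Wendy: 1; Fay–David: 1; Fay–Sven: 1; Frank–Juno: 1; Frank–Wendy: 1 … (+10 more pairs).
All other pairs contribute 0.
Summing the contributions gives betweenness(Daria) = 22.

22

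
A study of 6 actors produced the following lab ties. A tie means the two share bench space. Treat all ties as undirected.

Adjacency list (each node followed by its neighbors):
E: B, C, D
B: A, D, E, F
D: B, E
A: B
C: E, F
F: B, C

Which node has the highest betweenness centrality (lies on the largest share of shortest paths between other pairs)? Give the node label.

Unnormalized betweenness of each node: A:0, B:11/2, C:1/2, D:0, E:2, F:1.
B has the largest value, 11/2, making it the main broker — the node through which the most shortest paths run.

B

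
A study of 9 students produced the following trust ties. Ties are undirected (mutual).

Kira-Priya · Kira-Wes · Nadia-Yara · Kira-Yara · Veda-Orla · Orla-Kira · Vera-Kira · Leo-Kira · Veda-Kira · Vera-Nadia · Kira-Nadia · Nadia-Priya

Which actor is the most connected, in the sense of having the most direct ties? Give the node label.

Kira

Degrees — Kira:8, Leo:1, Nadia:4, Orla:2, Priya:2, Veda:2, Vera:2, Wes:1, Yara:2.
The maximum is 8, attained only by Kira.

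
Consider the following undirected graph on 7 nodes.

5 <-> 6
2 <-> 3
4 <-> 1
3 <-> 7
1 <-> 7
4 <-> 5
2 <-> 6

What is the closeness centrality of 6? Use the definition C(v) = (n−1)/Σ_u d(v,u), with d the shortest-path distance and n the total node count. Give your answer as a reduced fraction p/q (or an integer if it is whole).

1/2

Distances from 6: 1:3, 2:1, 3:2, 4:2, 5:1, 7:3. Sum = 12.
n = 7, so closeness = 6/12 = 1/2.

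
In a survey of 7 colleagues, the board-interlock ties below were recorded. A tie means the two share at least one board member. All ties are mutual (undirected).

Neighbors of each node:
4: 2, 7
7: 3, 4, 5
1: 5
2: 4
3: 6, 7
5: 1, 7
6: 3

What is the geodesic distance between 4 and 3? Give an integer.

2

One shortest route is 4 – 7 – 3, which uses 2 edges, and 4 and 3 are not directly tied, so nothing shorter exists. So d(4,3) = 2.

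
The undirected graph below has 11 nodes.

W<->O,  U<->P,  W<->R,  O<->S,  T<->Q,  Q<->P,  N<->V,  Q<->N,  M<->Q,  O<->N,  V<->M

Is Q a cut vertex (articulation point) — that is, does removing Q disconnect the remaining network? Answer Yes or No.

Removing Q leaves {M, N, O, R, S, V, and W} with no path to {P and U}, so the network splits into 3 components. Q is a cut vertex.

Yes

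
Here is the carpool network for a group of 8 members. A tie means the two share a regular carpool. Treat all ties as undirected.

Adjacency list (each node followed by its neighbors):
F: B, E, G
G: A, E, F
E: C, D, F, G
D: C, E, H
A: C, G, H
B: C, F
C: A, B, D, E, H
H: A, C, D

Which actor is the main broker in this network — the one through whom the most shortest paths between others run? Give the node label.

Unnormalized betweenness of each node: A:7/4, B:3/4, C:11/2, D:3/4, E:7/2, F:3/2, G:7/4, H:1/2.
C has the largest value, 11/2, making it the main broker — the node through which the most shortest paths run.

C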